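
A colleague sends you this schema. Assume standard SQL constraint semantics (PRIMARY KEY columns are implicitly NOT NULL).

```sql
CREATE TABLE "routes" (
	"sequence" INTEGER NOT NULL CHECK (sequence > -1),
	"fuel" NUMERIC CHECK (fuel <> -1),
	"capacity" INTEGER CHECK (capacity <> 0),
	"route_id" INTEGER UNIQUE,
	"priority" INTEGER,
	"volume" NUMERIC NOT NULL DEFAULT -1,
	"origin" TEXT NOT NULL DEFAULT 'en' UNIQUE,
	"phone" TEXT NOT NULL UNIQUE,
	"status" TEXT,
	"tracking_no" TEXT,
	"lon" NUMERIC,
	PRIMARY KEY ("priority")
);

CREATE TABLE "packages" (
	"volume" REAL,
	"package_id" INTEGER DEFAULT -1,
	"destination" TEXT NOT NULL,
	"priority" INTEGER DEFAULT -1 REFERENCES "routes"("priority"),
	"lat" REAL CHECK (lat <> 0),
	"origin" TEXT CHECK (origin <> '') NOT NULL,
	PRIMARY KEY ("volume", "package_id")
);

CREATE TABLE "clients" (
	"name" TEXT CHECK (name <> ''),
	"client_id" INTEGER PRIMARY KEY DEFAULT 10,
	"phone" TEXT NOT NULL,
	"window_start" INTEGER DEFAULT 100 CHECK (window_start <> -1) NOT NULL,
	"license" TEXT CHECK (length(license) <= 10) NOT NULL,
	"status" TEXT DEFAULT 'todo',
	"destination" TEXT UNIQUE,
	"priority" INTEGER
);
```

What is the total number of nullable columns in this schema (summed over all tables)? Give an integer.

12

routes: 6 nullable (fuel, capacity, route_id, status, tracking_no, lon — PK (priority) and explicit NOT NULL columns excluded).
packages: 2 nullable (priority, lat — PK (volume, package_id) and explicit NOT NULL columns excluded).
clients: 4 nullable (name, status, destination, priority — PK (client_id) and explicit NOT NULL columns excluded).
Total: 6 + 2 + 4 = 12.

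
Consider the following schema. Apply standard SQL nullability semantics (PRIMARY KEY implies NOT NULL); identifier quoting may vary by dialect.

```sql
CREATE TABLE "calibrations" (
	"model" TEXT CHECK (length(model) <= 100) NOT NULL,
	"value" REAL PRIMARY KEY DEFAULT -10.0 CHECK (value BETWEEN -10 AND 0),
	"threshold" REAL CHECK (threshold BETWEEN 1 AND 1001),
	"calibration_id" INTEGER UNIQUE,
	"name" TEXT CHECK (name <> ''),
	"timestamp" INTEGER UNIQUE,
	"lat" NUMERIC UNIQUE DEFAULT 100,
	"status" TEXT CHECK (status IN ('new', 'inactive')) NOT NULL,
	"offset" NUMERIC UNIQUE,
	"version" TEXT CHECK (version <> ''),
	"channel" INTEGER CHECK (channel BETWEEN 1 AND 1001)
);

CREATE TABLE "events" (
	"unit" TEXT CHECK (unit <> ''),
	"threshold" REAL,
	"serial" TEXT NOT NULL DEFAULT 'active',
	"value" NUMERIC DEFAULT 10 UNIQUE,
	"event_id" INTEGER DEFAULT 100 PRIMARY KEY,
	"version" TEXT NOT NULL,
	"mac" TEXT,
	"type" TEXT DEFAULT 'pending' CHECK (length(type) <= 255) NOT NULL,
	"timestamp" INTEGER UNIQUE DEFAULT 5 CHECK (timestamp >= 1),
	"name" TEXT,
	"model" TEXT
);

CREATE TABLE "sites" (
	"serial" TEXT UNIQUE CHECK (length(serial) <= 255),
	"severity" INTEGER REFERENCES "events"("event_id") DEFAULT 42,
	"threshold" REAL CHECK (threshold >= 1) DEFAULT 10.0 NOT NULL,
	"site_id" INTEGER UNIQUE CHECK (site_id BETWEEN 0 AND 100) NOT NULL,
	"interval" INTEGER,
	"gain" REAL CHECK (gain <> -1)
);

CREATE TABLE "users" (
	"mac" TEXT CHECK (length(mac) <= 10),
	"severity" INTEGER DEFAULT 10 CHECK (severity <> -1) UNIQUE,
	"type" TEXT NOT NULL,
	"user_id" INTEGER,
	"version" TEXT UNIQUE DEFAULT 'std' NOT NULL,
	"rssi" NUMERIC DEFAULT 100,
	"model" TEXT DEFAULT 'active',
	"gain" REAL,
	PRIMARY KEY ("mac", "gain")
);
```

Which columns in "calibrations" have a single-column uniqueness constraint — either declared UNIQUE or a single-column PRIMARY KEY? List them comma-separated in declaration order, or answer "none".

value, calibration_id, timestamp, lat, offset

- model: no UNIQUE or single-column PK constraint.
- value: single-column PRIMARY KEY → unique.
- threshold: no UNIQUE or single-column PK constraint.
- calibration_id: declared UNIQUE → unique.
- name: no UNIQUE or single-column PK constraint.
- timestamp: declared UNIQUE → unique.
- lat: declared UNIQUE → unique.
- status: no UNIQUE or single-column PK constraint.
- offset: declared UNIQUE → unique.
- version: no UNIQUE or single-column PK constraint.
- channel: no UNIQUE or single-column PK constraint.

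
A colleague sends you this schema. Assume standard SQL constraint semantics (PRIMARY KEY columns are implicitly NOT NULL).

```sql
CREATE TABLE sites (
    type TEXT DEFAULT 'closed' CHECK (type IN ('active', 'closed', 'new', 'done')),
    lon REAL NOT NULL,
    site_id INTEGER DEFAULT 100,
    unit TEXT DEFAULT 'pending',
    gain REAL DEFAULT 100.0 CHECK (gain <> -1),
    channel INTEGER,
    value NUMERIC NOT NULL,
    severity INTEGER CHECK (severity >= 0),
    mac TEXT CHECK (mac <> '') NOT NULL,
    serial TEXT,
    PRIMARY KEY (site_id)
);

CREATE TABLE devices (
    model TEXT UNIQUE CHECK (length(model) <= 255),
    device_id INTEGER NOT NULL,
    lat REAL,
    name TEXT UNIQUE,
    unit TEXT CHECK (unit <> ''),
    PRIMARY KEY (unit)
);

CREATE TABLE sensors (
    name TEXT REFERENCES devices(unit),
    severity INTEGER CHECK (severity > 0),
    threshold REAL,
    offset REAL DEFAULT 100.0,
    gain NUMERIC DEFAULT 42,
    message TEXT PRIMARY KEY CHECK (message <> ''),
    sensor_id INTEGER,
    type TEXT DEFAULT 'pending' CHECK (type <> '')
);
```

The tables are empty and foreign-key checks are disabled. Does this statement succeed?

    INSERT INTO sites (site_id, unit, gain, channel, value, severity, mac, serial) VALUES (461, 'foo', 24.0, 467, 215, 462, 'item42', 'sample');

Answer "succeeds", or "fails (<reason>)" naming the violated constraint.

lon is omitted from the column list and has no DEFAULT, so it would receive NULL.
But lon is declared NOT NULL.

fails (NOT NULL on lon)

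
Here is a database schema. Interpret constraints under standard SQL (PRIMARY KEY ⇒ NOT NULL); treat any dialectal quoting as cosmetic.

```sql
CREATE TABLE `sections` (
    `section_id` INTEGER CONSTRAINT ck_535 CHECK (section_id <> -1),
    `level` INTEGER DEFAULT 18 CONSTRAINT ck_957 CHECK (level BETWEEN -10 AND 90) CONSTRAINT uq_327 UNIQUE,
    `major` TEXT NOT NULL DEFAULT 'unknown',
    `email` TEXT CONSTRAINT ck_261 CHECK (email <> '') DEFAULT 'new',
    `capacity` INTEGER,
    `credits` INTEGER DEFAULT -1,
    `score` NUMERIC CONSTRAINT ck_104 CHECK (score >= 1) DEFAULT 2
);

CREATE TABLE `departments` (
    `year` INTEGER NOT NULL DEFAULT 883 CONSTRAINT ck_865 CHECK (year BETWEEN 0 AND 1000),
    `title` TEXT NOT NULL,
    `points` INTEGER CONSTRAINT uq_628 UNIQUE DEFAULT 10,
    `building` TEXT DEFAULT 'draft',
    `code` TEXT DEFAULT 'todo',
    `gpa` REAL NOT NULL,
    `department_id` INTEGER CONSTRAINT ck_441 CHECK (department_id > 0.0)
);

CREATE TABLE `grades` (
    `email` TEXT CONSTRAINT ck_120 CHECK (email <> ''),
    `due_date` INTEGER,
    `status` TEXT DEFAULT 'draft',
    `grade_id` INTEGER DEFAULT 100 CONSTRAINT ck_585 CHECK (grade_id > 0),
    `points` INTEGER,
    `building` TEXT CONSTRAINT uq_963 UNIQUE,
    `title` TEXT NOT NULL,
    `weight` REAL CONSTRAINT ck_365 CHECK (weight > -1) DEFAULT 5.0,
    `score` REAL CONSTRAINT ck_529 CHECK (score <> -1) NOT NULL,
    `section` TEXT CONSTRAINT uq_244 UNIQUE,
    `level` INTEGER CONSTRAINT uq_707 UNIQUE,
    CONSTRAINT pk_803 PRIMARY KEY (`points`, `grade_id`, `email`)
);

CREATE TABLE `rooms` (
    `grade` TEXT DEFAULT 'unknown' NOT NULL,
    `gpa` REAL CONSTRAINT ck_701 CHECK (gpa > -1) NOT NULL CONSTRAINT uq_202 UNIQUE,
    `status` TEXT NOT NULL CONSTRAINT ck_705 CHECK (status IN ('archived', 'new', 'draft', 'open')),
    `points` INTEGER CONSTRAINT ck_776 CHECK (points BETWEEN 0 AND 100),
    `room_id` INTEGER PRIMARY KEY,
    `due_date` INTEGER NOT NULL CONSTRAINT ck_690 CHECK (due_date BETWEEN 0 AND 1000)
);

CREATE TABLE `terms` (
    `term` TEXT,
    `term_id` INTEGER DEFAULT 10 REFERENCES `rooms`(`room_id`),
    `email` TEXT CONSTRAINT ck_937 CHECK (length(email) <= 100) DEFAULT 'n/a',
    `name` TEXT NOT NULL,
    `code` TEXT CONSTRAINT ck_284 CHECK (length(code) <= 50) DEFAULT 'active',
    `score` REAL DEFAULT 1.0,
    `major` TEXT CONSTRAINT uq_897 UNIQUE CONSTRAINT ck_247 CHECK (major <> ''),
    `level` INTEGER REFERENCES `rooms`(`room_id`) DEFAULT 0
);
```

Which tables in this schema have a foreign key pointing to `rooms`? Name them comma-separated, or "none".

- terms.term_id references rooms(room_id).
- terms.level references rooms(room_id).

terms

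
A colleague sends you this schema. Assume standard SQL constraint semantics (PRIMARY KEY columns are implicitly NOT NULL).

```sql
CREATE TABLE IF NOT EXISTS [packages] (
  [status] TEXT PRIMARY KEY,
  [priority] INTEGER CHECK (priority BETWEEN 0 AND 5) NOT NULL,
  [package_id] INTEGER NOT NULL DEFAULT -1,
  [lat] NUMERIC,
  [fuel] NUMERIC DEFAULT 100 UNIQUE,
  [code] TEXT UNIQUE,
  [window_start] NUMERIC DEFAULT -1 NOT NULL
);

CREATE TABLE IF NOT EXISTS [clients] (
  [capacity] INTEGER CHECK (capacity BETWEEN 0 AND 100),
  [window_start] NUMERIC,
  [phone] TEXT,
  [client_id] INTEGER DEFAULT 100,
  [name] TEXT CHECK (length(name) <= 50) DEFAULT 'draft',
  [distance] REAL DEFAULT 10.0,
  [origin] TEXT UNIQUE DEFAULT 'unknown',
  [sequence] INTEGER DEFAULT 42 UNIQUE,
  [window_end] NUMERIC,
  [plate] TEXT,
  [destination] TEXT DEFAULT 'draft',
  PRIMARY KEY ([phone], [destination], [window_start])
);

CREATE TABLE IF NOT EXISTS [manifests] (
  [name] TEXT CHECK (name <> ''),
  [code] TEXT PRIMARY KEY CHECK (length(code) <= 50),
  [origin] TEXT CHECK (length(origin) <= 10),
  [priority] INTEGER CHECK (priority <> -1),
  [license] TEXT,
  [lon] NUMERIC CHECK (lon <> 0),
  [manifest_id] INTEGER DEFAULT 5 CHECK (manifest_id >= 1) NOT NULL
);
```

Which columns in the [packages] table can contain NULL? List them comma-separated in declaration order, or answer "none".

- status: part of the PRIMARY KEY, which implies NOT NULL → not nullable.
- priority: declared NOT NULL → not nullable.
- package_id: declared NOT NULL → not nullable.
- lat: no NOT NULL constraint applies → nullable.
- fuel: UNIQUE does not imply NOT NULL → nullable.
- code: UNIQUE does not imply NOT NULL → nullable.
- window_start: declared NOT NULL → not nullable.

lat, fuel, code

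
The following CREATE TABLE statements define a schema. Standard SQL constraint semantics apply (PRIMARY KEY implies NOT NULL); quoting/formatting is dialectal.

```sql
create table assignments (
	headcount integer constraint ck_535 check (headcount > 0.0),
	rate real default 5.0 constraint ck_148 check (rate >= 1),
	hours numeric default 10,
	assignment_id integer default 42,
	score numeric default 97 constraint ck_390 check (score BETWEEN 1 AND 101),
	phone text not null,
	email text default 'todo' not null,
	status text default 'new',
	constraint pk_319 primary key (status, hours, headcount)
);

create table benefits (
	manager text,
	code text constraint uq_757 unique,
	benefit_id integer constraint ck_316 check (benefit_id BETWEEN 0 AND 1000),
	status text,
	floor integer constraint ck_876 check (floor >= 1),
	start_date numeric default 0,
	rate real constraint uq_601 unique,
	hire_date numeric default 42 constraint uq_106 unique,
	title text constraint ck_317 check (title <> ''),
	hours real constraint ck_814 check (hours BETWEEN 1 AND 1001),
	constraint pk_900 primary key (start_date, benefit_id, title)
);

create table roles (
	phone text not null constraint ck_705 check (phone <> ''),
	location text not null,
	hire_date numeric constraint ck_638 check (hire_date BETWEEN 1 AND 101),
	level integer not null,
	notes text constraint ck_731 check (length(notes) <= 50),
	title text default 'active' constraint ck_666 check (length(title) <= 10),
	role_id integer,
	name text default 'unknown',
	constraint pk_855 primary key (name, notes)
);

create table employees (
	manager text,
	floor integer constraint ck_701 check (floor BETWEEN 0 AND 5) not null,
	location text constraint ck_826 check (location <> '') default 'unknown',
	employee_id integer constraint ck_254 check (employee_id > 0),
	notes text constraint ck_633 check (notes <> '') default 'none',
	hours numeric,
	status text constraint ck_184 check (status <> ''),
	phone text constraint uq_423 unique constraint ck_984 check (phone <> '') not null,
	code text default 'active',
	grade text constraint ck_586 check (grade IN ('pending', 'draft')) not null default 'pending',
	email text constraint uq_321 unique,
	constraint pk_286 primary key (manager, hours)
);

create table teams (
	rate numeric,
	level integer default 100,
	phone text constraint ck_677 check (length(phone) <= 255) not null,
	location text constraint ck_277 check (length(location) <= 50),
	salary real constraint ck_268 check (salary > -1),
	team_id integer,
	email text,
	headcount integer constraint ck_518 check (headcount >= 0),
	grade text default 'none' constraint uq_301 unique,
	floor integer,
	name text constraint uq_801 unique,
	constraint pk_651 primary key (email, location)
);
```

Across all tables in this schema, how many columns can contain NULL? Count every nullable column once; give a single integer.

assignments: 3 nullable (rate, assignment_id, score — PK (status, hours, headcount) and explicit NOT NULL columns excluded).
benefits: 7 nullable (manager, code, status, floor, rate, hire_date, hours — PK (start_date, benefit_id, title) and explicit NOT NULL columns excluded).
roles: 3 nullable (hire_date, title, role_id — PK (name, notes) and explicit NOT NULL columns excluded).
employees: 6 nullable (location, employee_id, notes, status, code, email — PK (manager, hours) and explicit NOT NULL columns excluded).
teams: 8 nullable (rate, level, salary, team_id, headcount, grade, floor, name — PK (email, location) and explicit NOT NULL columns excluded).
Total: 3 + 7 + 3 + 6 + 8 = 27.

27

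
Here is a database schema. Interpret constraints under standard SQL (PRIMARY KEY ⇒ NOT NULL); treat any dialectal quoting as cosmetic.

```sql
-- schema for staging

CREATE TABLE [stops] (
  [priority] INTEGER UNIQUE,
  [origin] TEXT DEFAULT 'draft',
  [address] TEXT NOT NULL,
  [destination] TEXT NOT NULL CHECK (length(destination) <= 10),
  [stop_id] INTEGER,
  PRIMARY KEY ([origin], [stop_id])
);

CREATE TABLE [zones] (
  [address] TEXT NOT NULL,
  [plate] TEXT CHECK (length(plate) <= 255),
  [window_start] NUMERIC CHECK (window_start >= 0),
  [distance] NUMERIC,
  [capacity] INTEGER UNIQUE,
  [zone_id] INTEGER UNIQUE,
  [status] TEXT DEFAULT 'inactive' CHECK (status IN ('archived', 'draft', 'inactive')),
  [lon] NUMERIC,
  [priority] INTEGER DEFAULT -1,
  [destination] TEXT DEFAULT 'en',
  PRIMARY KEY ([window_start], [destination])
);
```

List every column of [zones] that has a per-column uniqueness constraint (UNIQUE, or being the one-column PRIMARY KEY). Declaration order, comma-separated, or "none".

capacity, zone_id

- address: no UNIQUE or single-column PK constraint.
- plate: no UNIQUE or single-column PK constraint.
- window_start: part of a composite PRIMARY KEY — only the tuple is unique, not this column on its own.
- distance: no UNIQUE or single-column PK constraint.
- capacity: declared UNIQUE → unique.
- zone_id: declared UNIQUE → unique.
- status: no UNIQUE or single-column PK constraint.
- lon: no UNIQUE or single-column PK constraint.
- priority: no UNIQUE or single-column PK constraint.
- destination: part of a composite PRIMARY KEY — only the tuple is unique, not this column on its own.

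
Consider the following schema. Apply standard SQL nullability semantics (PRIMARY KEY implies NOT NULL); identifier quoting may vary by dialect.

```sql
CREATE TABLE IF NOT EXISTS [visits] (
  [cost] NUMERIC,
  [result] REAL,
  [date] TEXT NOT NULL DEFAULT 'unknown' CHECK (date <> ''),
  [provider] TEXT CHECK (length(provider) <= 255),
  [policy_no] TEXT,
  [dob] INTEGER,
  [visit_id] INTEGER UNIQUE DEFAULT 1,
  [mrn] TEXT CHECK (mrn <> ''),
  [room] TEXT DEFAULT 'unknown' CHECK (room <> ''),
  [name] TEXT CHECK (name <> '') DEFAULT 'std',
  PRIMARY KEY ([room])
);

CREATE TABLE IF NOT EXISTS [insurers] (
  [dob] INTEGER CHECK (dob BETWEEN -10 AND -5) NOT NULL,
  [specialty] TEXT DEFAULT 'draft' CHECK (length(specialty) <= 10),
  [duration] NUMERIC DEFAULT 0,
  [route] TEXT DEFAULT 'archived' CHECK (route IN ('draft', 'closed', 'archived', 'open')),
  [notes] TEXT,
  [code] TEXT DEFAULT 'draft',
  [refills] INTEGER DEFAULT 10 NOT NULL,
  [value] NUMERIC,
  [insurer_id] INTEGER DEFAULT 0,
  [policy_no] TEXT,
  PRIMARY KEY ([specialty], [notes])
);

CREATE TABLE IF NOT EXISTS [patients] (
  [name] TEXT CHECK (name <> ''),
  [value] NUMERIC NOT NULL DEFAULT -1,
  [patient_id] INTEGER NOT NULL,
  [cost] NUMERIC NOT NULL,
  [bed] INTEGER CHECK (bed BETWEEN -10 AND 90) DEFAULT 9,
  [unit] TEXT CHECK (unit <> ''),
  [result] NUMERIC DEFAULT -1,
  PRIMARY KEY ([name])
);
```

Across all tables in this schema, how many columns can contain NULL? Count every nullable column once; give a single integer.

visits: 8 nullable (cost, result, provider, policy_no, dob, visit_id, mrn, name — PK (room) and explicit NOT NULL columns excluded).
insurers: 6 nullable (duration, route, code, value, insurer_id, policy_no — PK (specialty, notes) and explicit NOT NULL columns excluded).
patients: 3 nullable (bed, unit, result — PK (name) and explicit NOT NULL columns excluded).
Total: 8 + 6 + 3 = 17.

17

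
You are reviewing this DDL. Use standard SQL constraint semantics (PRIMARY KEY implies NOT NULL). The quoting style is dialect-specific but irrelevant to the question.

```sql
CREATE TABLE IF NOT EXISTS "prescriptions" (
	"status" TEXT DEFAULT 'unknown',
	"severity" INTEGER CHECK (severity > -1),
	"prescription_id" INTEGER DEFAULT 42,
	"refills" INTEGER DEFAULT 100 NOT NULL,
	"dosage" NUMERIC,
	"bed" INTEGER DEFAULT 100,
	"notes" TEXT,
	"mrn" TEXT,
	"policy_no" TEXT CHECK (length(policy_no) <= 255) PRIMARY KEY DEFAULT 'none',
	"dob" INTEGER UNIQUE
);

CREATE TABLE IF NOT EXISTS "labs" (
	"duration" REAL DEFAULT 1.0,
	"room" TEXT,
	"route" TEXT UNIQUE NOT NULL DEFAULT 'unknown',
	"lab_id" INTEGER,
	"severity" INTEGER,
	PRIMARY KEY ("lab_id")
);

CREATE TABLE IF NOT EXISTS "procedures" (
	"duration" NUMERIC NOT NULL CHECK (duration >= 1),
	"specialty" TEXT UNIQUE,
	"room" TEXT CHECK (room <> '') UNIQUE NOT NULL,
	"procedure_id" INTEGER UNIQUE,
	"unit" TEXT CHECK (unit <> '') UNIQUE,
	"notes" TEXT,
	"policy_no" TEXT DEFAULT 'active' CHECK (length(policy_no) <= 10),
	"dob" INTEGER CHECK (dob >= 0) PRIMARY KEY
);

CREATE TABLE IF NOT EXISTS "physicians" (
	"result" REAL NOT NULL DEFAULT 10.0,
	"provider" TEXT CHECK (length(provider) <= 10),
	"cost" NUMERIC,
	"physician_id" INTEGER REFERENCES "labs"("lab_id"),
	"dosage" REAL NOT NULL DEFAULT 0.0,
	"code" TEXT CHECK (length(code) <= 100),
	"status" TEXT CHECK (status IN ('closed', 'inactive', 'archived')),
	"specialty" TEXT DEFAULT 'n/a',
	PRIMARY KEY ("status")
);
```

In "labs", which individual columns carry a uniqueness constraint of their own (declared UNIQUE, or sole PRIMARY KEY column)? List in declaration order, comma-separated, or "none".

route, lab_id

- duration: no UNIQUE or single-column PK constraint.
- room: no UNIQUE or single-column PK constraint.
- route: declared UNIQUE → unique.
- lab_id: single-column PRIMARY KEY → unique.
- severity: no UNIQUE or single-column PK constraint.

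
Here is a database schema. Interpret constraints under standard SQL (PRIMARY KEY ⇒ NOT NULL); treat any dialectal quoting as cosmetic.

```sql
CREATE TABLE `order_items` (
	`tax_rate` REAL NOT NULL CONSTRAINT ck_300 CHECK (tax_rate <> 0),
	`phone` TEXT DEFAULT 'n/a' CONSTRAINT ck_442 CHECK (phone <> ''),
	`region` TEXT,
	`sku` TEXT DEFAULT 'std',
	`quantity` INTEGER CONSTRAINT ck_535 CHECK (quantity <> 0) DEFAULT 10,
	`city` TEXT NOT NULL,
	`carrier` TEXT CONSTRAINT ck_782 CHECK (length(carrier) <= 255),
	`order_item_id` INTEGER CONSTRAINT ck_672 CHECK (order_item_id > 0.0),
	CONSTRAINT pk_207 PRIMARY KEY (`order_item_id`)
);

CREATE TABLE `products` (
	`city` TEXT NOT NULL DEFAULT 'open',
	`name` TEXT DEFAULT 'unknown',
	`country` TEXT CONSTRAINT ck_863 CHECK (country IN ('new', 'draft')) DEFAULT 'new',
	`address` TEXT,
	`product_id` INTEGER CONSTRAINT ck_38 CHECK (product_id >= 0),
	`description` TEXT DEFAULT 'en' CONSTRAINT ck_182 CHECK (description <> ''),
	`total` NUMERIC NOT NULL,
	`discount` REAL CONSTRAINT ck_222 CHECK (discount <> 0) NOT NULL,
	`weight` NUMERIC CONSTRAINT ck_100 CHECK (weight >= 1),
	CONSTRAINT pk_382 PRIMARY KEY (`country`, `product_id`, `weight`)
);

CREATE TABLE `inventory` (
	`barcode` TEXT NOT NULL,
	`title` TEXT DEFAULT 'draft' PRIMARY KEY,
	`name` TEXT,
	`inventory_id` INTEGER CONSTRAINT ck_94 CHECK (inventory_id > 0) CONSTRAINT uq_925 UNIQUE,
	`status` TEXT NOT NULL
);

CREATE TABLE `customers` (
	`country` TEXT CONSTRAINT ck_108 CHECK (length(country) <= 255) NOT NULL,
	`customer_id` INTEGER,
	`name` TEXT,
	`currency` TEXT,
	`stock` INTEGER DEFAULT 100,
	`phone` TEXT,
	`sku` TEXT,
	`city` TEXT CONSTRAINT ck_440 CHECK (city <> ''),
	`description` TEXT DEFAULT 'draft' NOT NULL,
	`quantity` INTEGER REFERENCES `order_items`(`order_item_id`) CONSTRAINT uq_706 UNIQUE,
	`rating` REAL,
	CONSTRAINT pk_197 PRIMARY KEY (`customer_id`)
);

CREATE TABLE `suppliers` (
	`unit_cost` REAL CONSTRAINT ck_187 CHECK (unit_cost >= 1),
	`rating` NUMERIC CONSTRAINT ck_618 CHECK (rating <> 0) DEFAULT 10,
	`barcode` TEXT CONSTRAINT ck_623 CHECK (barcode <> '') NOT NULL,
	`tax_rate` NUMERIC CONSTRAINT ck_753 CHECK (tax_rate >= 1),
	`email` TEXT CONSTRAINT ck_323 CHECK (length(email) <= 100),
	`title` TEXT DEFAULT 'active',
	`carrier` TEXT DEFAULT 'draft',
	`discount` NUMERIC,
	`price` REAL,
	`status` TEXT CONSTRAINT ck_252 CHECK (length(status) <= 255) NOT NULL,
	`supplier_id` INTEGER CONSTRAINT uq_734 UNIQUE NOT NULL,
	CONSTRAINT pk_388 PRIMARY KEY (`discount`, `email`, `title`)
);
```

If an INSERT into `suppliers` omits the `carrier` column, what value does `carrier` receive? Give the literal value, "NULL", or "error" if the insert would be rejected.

'draft'

carrier has an explicit DEFAULT 'draft'.
When the column is omitted from an INSERT, that default is used.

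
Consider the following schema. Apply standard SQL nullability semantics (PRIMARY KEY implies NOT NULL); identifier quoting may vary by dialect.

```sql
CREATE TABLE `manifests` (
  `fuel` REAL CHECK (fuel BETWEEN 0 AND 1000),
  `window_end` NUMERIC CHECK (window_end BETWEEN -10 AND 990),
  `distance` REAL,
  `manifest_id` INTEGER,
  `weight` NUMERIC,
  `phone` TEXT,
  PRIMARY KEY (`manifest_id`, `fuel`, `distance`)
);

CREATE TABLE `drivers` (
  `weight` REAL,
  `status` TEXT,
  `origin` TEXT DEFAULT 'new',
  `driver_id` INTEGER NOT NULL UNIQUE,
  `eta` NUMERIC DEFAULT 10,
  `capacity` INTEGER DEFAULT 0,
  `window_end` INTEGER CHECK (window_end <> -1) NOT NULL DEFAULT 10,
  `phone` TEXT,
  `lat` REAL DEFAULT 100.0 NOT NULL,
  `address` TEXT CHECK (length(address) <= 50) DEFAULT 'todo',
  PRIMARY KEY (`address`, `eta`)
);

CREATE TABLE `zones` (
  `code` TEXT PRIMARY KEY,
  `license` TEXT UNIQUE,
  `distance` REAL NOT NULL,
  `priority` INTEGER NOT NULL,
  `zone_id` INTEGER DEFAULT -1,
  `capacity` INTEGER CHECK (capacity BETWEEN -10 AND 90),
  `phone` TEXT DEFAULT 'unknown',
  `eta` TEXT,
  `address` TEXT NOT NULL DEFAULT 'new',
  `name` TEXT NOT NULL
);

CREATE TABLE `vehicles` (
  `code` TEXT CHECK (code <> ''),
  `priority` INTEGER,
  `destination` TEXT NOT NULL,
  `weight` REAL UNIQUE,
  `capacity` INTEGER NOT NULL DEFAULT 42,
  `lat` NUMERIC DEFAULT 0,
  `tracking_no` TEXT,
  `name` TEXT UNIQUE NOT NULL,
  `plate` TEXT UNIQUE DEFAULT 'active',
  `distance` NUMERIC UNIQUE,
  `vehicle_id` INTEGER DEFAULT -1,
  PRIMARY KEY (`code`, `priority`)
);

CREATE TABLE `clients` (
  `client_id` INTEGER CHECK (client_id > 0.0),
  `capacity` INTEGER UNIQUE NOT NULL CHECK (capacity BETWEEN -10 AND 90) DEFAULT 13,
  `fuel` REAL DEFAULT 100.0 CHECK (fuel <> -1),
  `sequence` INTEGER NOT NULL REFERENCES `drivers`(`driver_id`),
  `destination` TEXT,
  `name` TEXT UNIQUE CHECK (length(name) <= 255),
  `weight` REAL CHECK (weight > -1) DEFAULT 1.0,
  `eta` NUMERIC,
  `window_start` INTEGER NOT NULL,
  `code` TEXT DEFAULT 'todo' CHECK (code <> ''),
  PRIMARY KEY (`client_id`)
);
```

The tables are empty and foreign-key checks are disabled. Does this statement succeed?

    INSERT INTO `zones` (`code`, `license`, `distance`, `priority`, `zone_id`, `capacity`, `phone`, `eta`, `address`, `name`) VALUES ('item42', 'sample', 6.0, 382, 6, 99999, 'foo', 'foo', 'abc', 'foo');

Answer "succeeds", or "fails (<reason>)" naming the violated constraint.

fails (CHECK on capacity)

The value 99999 for capacity violates CHECK (capacity BETWEEN -10 AND 90).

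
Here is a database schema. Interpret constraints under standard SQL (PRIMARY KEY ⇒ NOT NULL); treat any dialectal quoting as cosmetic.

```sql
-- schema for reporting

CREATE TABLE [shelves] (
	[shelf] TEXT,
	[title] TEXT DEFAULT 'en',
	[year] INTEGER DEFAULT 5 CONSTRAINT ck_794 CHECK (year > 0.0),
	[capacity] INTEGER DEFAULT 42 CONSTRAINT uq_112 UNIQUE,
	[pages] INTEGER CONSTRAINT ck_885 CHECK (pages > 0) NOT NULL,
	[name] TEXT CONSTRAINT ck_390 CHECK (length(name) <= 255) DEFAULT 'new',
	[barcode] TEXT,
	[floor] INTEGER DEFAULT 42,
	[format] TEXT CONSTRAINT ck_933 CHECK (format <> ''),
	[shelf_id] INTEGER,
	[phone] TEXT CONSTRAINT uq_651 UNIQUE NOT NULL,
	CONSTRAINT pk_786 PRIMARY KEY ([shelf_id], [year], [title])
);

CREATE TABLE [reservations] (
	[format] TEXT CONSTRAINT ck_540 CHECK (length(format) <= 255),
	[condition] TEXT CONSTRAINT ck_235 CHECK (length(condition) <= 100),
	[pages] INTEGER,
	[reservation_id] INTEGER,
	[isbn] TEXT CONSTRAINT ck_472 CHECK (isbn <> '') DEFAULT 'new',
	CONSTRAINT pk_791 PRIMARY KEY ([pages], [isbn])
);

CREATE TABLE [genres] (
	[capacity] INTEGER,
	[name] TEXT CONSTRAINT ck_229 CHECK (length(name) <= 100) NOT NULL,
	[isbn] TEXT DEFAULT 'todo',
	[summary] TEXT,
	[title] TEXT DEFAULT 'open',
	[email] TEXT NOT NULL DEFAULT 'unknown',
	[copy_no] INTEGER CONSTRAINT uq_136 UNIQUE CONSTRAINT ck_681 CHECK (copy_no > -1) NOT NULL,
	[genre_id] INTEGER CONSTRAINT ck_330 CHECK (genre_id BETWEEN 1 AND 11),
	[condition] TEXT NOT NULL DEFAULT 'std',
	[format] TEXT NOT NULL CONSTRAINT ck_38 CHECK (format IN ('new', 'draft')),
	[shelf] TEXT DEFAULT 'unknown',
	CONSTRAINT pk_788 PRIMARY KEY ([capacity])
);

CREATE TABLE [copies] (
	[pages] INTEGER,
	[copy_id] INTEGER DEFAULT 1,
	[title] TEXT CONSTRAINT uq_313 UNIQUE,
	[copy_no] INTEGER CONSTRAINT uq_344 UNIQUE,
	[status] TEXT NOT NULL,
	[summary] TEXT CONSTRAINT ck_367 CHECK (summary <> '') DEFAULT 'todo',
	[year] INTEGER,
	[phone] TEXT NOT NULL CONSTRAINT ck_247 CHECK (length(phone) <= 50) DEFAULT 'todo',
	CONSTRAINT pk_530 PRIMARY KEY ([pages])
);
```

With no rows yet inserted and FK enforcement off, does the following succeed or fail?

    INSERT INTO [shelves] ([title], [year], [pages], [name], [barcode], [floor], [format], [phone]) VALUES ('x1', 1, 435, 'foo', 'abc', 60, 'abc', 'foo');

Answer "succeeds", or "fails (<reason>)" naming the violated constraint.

fails (NOT NULL on shelf_id)

shelf_id is omitted from the column list and has no DEFAULT, so it would receive NULL.
But shelf_id is part of the PRIMARY KEY (implied NOT NULL).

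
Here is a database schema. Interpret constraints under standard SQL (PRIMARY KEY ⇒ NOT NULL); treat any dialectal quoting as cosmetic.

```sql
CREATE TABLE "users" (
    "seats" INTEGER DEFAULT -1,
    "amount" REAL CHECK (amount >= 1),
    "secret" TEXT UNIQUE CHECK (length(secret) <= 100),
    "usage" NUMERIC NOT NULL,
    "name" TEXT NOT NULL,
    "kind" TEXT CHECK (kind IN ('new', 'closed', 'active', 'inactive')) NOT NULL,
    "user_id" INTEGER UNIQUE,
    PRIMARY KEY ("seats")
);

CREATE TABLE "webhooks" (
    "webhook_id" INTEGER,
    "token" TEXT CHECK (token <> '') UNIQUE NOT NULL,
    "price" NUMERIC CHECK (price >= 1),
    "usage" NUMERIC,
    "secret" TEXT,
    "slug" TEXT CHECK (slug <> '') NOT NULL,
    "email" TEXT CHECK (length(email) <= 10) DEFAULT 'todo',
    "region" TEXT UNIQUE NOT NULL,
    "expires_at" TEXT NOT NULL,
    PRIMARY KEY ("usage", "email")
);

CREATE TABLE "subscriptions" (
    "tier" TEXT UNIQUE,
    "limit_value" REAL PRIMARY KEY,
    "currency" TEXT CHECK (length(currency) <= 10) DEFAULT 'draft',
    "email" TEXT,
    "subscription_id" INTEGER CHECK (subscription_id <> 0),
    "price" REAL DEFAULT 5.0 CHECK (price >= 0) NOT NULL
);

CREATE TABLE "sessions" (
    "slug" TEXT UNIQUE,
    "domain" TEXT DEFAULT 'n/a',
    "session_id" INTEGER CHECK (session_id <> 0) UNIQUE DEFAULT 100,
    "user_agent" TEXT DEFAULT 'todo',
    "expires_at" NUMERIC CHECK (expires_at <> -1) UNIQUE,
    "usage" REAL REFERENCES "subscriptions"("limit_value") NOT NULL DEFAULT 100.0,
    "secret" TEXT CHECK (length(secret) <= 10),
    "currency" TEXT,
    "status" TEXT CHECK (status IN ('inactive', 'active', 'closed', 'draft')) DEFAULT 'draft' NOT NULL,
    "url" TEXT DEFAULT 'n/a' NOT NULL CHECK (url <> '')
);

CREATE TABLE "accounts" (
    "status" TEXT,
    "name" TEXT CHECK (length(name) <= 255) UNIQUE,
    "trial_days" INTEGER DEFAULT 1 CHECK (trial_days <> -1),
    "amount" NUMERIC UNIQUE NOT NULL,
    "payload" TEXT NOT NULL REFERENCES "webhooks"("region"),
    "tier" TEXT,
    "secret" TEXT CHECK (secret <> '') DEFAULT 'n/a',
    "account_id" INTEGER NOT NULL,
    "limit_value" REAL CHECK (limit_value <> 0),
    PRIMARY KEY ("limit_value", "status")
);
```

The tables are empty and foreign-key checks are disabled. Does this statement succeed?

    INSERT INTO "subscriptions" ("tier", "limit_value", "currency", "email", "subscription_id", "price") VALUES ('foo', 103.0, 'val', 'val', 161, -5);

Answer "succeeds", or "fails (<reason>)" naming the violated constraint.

fails (CHECK on price)

The value -5 for price violates CHECK (price >= 0).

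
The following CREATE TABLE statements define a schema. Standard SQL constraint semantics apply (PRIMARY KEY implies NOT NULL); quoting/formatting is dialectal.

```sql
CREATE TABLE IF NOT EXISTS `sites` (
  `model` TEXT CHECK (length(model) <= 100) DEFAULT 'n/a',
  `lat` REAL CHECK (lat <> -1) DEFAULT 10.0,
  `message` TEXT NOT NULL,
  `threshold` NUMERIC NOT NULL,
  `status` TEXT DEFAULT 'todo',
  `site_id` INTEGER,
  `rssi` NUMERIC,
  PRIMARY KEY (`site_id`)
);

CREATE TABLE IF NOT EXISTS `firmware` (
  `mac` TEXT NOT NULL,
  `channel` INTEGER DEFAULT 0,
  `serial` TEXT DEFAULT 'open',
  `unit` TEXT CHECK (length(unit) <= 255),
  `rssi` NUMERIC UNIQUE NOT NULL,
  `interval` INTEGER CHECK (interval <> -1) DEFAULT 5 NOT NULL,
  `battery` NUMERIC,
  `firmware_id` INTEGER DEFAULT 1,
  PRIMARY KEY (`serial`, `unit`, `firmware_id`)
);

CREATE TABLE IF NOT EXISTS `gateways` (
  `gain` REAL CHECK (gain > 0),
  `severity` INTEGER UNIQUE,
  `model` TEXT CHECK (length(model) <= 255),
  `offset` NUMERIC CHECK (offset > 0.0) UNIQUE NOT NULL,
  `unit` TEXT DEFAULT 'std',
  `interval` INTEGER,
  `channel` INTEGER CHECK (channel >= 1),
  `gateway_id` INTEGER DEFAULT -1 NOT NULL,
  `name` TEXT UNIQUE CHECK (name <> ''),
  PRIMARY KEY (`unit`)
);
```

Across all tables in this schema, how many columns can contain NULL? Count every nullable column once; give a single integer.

12

sites: 4 nullable (model, lat, status, rssi — PK (site_id) and explicit NOT NULL columns excluded).
firmware: 2 nullable (channel, battery — PK (serial, unit, firmware_id) and explicit NOT NULL columns excluded).
gateways: 6 nullable (gain, severity, model, interval, channel, name — PK (unit) and explicit NOT NULL columns excluded).
Total: 4 + 2 + 6 = 12.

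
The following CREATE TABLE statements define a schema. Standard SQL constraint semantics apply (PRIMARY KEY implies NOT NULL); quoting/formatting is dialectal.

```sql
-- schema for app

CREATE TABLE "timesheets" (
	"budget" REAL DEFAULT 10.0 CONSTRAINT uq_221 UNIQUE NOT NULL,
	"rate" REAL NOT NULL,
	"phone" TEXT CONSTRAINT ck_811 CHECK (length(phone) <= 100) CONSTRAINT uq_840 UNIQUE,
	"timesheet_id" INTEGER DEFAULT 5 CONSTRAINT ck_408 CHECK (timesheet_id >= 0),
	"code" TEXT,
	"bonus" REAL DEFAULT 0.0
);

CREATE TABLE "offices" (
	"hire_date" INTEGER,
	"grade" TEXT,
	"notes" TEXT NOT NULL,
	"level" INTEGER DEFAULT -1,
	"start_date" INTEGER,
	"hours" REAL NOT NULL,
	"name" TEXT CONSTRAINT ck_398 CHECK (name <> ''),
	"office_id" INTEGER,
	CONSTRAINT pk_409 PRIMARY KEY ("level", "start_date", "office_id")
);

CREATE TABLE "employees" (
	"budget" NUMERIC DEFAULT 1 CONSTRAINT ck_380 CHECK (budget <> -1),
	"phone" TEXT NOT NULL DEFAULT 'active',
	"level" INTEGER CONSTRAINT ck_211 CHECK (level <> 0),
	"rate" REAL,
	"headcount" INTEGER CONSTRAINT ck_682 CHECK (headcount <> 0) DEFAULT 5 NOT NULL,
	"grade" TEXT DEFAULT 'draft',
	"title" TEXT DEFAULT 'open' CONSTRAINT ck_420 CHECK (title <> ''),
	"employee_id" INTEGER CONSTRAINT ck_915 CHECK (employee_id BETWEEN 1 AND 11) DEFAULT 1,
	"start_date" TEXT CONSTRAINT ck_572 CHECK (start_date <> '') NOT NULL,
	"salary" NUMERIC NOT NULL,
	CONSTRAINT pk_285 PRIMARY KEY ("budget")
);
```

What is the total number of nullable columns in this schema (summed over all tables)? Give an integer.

12

timesheets: 4 nullable (phone, timesheet_id, code, bonus — PK none and explicit NOT NULL columns excluded).
offices: 3 nullable (hire_date, grade, name — PK (level, start_date, office_id) and explicit NOT NULL columns excluded).
employees: 5 nullable (level, rate, grade, title, employee_id — PK (budget) and explicit NOT NULL columns excluded).
Total: 4 + 3 + 5 = 12.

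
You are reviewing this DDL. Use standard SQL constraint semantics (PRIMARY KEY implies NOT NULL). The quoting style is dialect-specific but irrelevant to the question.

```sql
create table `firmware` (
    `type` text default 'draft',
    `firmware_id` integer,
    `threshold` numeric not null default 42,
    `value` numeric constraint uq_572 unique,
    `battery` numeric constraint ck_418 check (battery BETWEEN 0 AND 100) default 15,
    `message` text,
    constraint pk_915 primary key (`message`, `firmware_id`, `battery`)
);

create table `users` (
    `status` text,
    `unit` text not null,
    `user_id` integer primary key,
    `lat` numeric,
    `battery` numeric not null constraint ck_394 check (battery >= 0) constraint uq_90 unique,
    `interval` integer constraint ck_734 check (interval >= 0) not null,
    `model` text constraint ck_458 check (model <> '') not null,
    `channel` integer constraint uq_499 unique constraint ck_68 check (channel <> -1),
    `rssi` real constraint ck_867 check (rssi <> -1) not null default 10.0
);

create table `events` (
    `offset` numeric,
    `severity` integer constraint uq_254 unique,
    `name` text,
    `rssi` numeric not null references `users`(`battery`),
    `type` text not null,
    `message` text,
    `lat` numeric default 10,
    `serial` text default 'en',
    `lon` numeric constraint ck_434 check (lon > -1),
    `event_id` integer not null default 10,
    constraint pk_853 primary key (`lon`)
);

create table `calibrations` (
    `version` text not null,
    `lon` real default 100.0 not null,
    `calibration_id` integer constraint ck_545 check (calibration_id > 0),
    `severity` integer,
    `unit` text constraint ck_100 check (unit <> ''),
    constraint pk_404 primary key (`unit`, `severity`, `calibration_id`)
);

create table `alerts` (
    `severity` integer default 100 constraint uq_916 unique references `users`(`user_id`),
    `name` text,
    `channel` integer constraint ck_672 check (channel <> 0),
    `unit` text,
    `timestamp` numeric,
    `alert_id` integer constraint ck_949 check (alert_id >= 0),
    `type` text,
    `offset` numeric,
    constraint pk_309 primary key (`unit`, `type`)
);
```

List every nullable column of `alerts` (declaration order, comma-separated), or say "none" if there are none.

severity, name, channel, timestamp, alert_id, offset

- severity: a foreign key column may be NULL unless separately constrained → nullable.
- name: no NOT NULL constraint applies → nullable.
- channel: CHECK does not forbid NULL (a CHECK constraint passes when its expression is NULL) → nullable.
- unit: part of the PRIMARY KEY, which implies NOT NULL → not nullable.
- timestamp: no NOT NULL constraint applies → nullable.
- alert_id: CHECK does not forbid NULL (a CHECK constraint passes when its expression is NULL) → nullable.
- type: part of the PRIMARY KEY, which implies NOT NULL → not nullable.
- offset: no NOT NULL constraint applies → nullable.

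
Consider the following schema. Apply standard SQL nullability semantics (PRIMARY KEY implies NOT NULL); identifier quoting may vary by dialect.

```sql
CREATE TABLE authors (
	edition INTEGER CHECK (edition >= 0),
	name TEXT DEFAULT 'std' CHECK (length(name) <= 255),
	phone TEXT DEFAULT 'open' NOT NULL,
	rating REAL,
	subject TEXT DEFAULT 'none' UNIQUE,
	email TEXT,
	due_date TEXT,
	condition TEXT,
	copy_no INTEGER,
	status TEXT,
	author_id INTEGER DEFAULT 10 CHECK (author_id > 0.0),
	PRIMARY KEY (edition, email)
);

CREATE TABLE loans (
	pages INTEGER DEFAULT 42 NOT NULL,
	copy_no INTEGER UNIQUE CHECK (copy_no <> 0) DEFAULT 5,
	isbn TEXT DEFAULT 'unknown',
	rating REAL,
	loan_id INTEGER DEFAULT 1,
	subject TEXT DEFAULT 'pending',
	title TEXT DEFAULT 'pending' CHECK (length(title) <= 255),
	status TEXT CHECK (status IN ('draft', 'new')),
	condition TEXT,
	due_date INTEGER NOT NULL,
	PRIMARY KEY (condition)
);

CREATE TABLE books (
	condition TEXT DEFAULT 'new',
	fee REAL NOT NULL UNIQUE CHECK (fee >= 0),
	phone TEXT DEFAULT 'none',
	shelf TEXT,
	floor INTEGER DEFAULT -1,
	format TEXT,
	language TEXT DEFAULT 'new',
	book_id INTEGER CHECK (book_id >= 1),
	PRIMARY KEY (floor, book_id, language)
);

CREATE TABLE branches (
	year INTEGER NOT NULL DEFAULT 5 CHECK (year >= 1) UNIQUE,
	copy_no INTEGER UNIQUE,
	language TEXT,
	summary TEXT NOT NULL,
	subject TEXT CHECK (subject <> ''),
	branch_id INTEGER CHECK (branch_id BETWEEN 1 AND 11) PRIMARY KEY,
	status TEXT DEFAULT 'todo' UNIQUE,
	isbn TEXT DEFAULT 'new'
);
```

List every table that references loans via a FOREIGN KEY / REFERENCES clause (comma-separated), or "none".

none

No REFERENCES clause anywhere in the schema names loans.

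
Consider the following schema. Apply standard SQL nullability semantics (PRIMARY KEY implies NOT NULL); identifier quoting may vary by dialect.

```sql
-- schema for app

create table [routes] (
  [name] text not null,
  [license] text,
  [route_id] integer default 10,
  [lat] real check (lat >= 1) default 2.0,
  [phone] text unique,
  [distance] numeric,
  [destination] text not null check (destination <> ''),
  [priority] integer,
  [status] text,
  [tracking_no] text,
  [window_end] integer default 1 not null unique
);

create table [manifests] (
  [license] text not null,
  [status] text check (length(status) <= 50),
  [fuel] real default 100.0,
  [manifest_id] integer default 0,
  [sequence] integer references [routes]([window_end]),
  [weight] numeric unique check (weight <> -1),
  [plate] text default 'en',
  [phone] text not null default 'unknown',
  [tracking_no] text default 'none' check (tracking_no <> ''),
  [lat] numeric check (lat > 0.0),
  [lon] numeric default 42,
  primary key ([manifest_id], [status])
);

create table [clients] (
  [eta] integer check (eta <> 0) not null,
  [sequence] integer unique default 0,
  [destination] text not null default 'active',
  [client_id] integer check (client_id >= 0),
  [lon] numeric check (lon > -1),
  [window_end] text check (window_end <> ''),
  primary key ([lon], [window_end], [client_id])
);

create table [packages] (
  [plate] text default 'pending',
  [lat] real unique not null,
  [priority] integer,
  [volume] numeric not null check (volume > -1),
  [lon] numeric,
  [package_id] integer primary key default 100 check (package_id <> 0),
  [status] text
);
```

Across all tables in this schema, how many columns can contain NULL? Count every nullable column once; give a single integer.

routes: 8 nullable (license, route_id, lat, phone, distance, priority, status, tracking_no — PK none and explicit NOT NULL columns excluded).
manifests: 7 nullable (fuel, sequence, weight, plate, tracking_no, lat, lon — PK (manifest_id, status) and explicit NOT NULL columns excluded).
clients: 1 nullable (sequence — PK (lon, window_end, client_id) and explicit NOT NULL columns excluded).
packages: 4 nullable (plate, priority, lon, status — PK (package_id) and explicit NOT NULL columns excluded).
Total: 8 + 7 + 1 + 4 = 20.

20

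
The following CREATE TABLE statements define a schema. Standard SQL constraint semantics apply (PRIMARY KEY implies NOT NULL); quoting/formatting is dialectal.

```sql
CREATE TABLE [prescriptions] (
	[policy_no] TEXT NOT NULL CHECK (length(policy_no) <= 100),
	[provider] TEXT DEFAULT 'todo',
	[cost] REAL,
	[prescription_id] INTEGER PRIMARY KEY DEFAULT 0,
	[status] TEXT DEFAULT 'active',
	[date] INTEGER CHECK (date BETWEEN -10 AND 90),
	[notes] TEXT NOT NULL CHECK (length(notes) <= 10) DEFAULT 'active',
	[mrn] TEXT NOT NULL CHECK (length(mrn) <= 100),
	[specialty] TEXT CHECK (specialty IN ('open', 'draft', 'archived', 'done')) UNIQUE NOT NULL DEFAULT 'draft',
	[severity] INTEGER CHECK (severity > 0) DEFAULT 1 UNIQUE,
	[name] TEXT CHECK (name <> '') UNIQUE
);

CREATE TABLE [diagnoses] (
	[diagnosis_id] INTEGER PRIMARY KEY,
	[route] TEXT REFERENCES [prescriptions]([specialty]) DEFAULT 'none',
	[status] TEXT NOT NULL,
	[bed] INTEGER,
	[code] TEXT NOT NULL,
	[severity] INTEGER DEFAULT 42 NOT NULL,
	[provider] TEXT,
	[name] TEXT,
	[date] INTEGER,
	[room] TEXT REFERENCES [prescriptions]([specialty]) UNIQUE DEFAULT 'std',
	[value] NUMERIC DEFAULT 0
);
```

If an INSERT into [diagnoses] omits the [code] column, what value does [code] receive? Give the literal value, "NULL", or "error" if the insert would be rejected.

error

code has no DEFAULT clause.
Omitting it would insert NULL, but it is declared NOT NULL, so the INSERT fails.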